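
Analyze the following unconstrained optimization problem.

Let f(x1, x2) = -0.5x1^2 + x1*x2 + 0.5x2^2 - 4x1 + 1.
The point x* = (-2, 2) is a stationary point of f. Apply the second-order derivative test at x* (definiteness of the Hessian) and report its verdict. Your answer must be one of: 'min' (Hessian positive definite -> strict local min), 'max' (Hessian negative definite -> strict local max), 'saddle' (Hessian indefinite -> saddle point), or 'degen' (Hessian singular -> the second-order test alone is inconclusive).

Compute the Hessian H = grad^2 f:
  H = [[-1, 1], [1, 1]]
Verify stationarity: grad f(x*) = H x* + g = (0, 0).
Eigenvalues of H: -1.4142, 1.4142.
Eigenvalues have mixed signs, so H is indefinite -> x* is a saddle point.

saddle


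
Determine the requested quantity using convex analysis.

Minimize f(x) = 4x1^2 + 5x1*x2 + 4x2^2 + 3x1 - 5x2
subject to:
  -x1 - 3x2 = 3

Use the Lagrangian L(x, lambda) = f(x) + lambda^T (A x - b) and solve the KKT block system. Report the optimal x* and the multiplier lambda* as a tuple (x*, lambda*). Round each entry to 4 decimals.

Form the Lagrangian:
  L(x, lambda) = (1/2) x^T Q x + c^T x + lambda^T (A x - b)
Stationarity (grad_x L = 0): Q x + c + A^T lambda = 0.
Primal feasibility: A x = b.

This gives the KKT block system:
  [ Q   A^T ] [ x     ]   [-c ]
  [ A    0  ] [ lambda ] = [ b ]

Solving the linear system:
  x*      = (-0.42, -0.86)
  lambda* = (-4.66)
  f(x*)   = 8.51

x* = (-0.42, -0.86), lambda* = (-4.66)


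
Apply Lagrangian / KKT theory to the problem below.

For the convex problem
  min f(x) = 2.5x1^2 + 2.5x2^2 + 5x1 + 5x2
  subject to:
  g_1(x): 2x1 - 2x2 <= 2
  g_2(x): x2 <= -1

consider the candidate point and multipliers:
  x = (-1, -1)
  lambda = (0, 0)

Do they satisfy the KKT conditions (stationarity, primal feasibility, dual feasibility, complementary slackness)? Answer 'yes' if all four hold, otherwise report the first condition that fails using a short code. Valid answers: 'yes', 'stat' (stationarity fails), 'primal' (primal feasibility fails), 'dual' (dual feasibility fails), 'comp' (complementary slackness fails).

Gradient of f: grad f(x) = Q x + c = (0, 0)
Constraint values g_i(x) = a_i^T x - b_i:
  g_1((-1, -1)) = -2
  g_2((-1, -1)) = 0
Stationarity residual: grad f(x) + sum_i lambda_i a_i = (0, 0)
  -> stationarity OK
Primal feasibility (all g_i <= 0): OK
Dual feasibility (all lambda_i >= 0): OK
Complementary slackness (lambda_i * g_i(x) = 0 for all i): OK

Verdict: yes, KKT holds.

yes


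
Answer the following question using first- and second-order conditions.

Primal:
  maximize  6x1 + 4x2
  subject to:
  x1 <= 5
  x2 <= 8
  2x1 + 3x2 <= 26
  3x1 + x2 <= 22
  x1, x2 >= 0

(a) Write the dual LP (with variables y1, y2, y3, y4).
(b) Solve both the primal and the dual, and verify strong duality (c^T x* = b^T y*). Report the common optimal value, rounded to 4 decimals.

The standard primal-dual pair for 'max c^T x s.t. A x <= b, x >= 0' is:
  Dual:  min b^T y  s.t.  A^T y >= c,  y >= 0.

So the dual LP is:
  minimize  5y1 + 8y2 + 26y3 + 22y4
  subject to:
    y1 + 2y3 + 3y4 >= 6
    y2 + 3y3 + y4 >= 4
    y1, y2, y3, y4 >= 0

Solving the primal: x* = (5, 5.3333).
  primal value c^T x* = 51.3333.
Solving the dual: y* = (3.3333, 0, 1.3333, 0).
  dual value b^T y* = 51.3333.
Strong duality: c^T x* = b^T y*. Confirmed.

51.3333


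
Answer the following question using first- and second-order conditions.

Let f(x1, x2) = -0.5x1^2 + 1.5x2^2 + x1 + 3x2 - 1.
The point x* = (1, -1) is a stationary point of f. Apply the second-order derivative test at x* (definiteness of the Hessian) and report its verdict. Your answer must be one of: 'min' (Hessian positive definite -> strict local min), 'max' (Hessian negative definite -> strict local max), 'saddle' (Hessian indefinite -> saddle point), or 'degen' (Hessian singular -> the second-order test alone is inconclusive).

Compute the Hessian H = grad^2 f:
  H = [[-1, 0], [0, 3]]
Verify stationarity: grad f(x*) = H x* + g = (0, 0).
Eigenvalues of H: -1, 3.
Eigenvalues have mixed signs, so H is indefinite -> x* is a saddle point.

saddle


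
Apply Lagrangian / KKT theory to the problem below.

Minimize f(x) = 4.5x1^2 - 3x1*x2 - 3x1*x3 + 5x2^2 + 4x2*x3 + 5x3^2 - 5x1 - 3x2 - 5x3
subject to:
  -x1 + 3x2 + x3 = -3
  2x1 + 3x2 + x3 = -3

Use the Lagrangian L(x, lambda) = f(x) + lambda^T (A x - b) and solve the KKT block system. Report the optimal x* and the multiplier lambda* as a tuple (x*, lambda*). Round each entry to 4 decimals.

Form the Lagrangian:
  L(x, lambda) = (1/2) x^T Q x + c^T x + lambda^T (A x - b)
Stationarity (grad_x L = 0): Q x + c + A^T lambda = 0.
Primal feasibility: A x = b.

This gives the KKT block system:
  [ Q   A^T ] [ x     ]   [-c ]
  [ A    0  ] [ lambda ] = [ b ]

Solving the linear system:
  x*      = (0, -1.1842, 0.5526)
  lambda* = (1.7719, 2.4386)
  f(x*)   = 6.7105

x* = (0, -1.1842, 0.5526), lambda* = (1.7719, 2.4386)


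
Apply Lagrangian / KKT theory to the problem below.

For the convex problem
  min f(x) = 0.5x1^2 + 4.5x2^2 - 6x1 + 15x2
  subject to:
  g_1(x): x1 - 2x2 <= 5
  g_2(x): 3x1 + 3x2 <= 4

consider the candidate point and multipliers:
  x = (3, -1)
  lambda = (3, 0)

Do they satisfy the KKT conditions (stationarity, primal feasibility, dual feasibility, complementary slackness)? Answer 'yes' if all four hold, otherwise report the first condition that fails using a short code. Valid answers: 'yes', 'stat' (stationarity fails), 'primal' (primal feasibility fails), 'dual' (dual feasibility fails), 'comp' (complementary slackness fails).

Gradient of f: grad f(x) = Q x + c = (-3, 6)
Constraint values g_i(x) = a_i^T x - b_i:
  g_1((3, -1)) = 0
  g_2((3, -1)) = 2
Stationarity residual: grad f(x) + sum_i lambda_i a_i = (0, 0)
  -> stationarity OK
Primal feasibility (all g_i <= 0): FAILS
Dual feasibility (all lambda_i >= 0): OK
Complementary slackness (lambda_i * g_i(x) = 0 for all i): OK

Verdict: the first failing condition is primal_feasibility -> primal.

primal


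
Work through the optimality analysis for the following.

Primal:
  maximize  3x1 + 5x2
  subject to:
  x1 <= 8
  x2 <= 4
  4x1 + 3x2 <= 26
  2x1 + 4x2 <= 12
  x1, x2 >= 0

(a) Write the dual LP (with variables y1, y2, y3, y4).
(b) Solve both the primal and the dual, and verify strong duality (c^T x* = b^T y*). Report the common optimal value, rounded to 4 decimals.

The standard primal-dual pair for 'max c^T x s.t. A x <= b, x >= 0' is:
  Dual:  min b^T y  s.t.  A^T y >= c,  y >= 0.

So the dual LP is:
  minimize  8y1 + 4y2 + 26y3 + 12y4
  subject to:
    y1 + 4y3 + 2y4 >= 3
    y2 + 3y3 + 4y4 >= 5
    y1, y2, y3, y4 >= 0

Solving the primal: x* = (6, 0).
  primal value c^T x* = 18.
Solving the dual: y* = (0, 0, 0, 1.5).
  dual value b^T y* = 18.
Strong duality: c^T x* = b^T y*. Confirmed.

18


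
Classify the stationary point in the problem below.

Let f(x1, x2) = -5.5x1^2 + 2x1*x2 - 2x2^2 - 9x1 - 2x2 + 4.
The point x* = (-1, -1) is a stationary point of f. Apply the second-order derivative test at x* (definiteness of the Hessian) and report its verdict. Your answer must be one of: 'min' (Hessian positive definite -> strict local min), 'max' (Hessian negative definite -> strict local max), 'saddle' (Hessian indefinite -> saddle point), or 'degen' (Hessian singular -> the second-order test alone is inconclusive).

Compute the Hessian H = grad^2 f:
  H = [[-11, 2], [2, -4]]
Verify stationarity: grad f(x*) = H x* + g = (0, 0).
Eigenvalues of H: -11.5311, -3.4689.
Both eigenvalues < 0, so H is negative definite -> x* is a strict local max.

max


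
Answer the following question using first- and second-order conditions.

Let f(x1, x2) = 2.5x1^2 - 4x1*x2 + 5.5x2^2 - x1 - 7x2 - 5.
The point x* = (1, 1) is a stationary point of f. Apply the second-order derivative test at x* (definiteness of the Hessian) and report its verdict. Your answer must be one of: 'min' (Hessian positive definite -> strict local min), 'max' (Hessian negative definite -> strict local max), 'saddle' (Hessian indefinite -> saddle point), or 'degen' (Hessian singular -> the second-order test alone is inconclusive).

Compute the Hessian H = grad^2 f:
  H = [[5, -4], [-4, 11]]
Verify stationarity: grad f(x*) = H x* + g = (0, 0).
Eigenvalues of H: 3, 13.
Both eigenvalues > 0, so H is positive definite -> x* is a strict local min.

min


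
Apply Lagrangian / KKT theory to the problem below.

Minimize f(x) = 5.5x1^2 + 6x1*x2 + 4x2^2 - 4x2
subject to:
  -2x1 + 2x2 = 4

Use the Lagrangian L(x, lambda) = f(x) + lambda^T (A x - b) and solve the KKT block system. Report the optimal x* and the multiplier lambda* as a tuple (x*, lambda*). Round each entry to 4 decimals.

Form the Lagrangian:
  L(x, lambda) = (1/2) x^T Q x + c^T x + lambda^T (A x - b)
Stationarity (grad_x L = 0): Q x + c + A^T lambda = 0.
Primal feasibility: A x = b.

This gives the KKT block system:
  [ Q   A^T ] [ x     ]   [-c ]
  [ A    0  ] [ lambda ] = [ b ]

Solving the linear system:
  x*      = (-0.7742, 1.2258)
  lambda* = (-0.5806)
  f(x*)   = -1.2903

x* = (-0.7742, 1.2258), lambda* = (-0.5806)


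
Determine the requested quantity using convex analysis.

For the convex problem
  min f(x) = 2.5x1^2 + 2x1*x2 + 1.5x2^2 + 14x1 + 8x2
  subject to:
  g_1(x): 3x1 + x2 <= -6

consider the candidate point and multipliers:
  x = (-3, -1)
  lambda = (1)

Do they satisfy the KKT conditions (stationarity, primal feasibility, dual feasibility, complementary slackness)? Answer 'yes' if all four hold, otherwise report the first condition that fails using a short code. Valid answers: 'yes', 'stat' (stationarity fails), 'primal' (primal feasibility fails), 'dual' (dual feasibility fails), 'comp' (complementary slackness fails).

Gradient of f: grad f(x) = Q x + c = (-3, -1)
Constraint values g_i(x) = a_i^T x - b_i:
  g_1((-3, -1)) = -4
Stationarity residual: grad f(x) + sum_i lambda_i a_i = (0, 0)
  -> stationarity OK
Primal feasibility (all g_i <= 0): OK
Dual feasibility (all lambda_i >= 0): OK
Complementary slackness (lambda_i * g_i(x) = 0 for all i): FAILS

Verdict: the first failing condition is complementary_slackness -> comp.

comp


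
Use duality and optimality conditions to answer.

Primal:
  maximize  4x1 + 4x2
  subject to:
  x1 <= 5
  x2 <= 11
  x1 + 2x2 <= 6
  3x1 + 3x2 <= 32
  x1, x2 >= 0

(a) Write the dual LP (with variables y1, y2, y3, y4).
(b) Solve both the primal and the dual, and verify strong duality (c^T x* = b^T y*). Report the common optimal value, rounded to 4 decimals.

The standard primal-dual pair for 'max c^T x s.t. A x <= b, x >= 0' is:
  Dual:  min b^T y  s.t.  A^T y >= c,  y >= 0.

So the dual LP is:
  minimize  5y1 + 11y2 + 6y3 + 32y4
  subject to:
    y1 + y3 + 3y4 >= 4
    y2 + 2y3 + 3y4 >= 4
    y1, y2, y3, y4 >= 0

Solving the primal: x* = (5, 0.5).
  primal value c^T x* = 22.
Solving the dual: y* = (2, 0, 2, 0).
  dual value b^T y* = 22.
Strong duality: c^T x* = b^T y*. Confirmed.

22


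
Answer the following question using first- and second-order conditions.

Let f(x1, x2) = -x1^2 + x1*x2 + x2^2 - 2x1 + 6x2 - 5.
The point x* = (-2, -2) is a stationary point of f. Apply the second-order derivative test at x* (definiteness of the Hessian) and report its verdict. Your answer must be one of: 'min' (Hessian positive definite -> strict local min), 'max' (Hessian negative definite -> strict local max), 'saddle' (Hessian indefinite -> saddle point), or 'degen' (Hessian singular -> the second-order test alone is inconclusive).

Compute the Hessian H = grad^2 f:
  H = [[-2, 1], [1, 2]]
Verify stationarity: grad f(x*) = H x* + g = (0, 0).
Eigenvalues of H: -2.2361, 2.2361.
Eigenvalues have mixed signs, so H is indefinite -> x* is a saddle point.

saddle


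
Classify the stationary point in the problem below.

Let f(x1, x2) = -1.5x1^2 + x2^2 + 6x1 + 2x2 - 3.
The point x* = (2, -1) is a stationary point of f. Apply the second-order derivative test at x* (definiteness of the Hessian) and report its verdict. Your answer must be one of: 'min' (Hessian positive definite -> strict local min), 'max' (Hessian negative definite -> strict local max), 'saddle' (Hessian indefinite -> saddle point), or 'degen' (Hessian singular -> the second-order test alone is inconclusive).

Compute the Hessian H = grad^2 f:
  H = [[-3, 0], [0, 2]]
Verify stationarity: grad f(x*) = H x* + g = (0, 0).
Eigenvalues of H: -3, 2.
Eigenvalues have mixed signs, so H is indefinite -> x* is a saddle point.

saddle


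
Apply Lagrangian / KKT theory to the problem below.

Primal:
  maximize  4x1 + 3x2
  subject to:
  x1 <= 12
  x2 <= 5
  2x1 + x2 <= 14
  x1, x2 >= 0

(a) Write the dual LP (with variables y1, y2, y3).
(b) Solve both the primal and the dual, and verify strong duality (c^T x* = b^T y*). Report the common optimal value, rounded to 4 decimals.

The standard primal-dual pair for 'max c^T x s.t. A x <= b, x >= 0' is:
  Dual:  min b^T y  s.t.  A^T y >= c,  y >= 0.

So the dual LP is:
  minimize  12y1 + 5y2 + 14y3
  subject to:
    y1 + 2y3 >= 4
    y2 + y3 >= 3
    y1, y2, y3 >= 0

Solving the primal: x* = (4.5, 5).
  primal value c^T x* = 33.
Solving the dual: y* = (0, 1, 2).
  dual value b^T y* = 33.
Strong duality: c^T x* = b^T y*. Confirmed.

33


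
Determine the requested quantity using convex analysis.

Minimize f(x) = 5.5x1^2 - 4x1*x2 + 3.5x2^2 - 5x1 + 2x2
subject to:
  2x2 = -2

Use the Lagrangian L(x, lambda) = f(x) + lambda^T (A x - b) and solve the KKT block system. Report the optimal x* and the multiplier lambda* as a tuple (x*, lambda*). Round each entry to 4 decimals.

Form the Lagrangian:
  L(x, lambda) = (1/2) x^T Q x + c^T x + lambda^T (A x - b)
Stationarity (grad_x L = 0): Q x + c + A^T lambda = 0.
Primal feasibility: A x = b.

This gives the KKT block system:
  [ Q   A^T ] [ x     ]   [-c ]
  [ A    0  ] [ lambda ] = [ b ]

Solving the linear system:
  x*      = (0.0909, -1)
  lambda* = (2.6818)
  f(x*)   = 1.4545

x* = (0.0909, -1), lambda* = (2.6818)


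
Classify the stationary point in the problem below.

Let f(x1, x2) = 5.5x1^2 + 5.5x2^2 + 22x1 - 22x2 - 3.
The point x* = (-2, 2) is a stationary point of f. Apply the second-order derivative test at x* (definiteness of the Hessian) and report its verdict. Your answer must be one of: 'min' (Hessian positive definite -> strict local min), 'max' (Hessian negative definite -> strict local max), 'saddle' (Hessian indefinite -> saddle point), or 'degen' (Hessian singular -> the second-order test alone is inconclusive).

Compute the Hessian H = grad^2 f:
  H = [[11, 0], [0, 11]]
Verify stationarity: grad f(x*) = H x* + g = (0, 0).
Eigenvalues of H: 11, 11.
Both eigenvalues > 0, so H is positive definite -> x* is a strict local min.

min


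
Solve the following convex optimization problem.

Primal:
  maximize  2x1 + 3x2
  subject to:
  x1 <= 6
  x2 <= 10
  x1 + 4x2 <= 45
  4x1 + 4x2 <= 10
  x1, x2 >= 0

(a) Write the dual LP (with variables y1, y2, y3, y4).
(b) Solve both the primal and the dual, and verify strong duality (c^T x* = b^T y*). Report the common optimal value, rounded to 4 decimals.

The standard primal-dual pair for 'max c^T x s.t. A x <= b, x >= 0' is:
  Dual:  min b^T y  s.t.  A^T y >= c,  y >= 0.

So the dual LP is:
  minimize  6y1 + 10y2 + 45y3 + 10y4
  subject to:
    y1 + y3 + 4y4 >= 2
    y2 + 4y3 + 4y4 >= 3
    y1, y2, y3, y4 >= 0

Solving the primal: x* = (0, 2.5).
  primal value c^T x* = 7.5.
Solving the dual: y* = (0, 0, 0, 0.75).
  dual value b^T y* = 7.5.
Strong duality: c^T x* = b^T y*. Confirmed.

7.5


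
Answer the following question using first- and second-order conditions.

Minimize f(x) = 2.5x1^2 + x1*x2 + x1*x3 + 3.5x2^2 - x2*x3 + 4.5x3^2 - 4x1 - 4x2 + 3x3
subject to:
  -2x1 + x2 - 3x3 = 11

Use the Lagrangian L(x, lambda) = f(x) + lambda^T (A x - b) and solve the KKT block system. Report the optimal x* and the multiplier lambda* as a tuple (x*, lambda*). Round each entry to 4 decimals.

Form the Lagrangian:
  L(x, lambda) = (1/2) x^T Q x + c^T x + lambda^T (A x - b)
Stationarity (grad_x L = 0): Q x + c + A^T lambda = 0.
Primal feasibility: A x = b.

This gives the KKT block system:
  [ Q   A^T ] [ x     ]   [-c ]
  [ A    0  ] [ lambda ] = [ b ]

Solving the linear system:
  x*      = (-1.6087, 1.4091, -2.1245)
  lambda* = (-6.3794)
  f(x*)   = 32.2994

x* = (-1.6087, 1.4091, -2.1245), lambda* = (-6.3794)


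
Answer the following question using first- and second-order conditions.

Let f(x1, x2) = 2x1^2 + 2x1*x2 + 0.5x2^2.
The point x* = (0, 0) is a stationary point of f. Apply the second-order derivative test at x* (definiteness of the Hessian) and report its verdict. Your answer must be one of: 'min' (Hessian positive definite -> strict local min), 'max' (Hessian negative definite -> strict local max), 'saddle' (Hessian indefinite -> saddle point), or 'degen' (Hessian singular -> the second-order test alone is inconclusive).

Compute the Hessian H = grad^2 f:
  H = [[4, 2], [2, 1]]
Verify stationarity: grad f(x*) = H x* + g = (0, 0).
Eigenvalues of H: 0, 5.
H has a zero eigenvalue (singular; positive semidefinite but not definite), so H is neither positive definite, negative definite, nor indefinite. The second-order test alone is inconclusive -> degen.
(Indeed, f is constant along the null direction of H through x*, so x* is not a strict local extremum.)

degen


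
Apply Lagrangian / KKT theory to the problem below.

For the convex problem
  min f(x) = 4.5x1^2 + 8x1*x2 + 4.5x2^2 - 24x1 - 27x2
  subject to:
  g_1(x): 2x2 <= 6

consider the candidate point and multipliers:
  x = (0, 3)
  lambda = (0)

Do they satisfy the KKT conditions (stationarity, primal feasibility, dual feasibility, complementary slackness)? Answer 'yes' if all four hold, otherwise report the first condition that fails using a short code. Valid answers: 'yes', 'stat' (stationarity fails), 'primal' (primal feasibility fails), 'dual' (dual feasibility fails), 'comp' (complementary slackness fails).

Gradient of f: grad f(x) = Q x + c = (0, 0)
Constraint values g_i(x) = a_i^T x - b_i:
  g_1((0, 3)) = 0
Stationarity residual: grad f(x) + sum_i lambda_i a_i = (0, 0)
  -> stationarity OK
Primal feasibility (all g_i <= 0): OK
Dual feasibility (all lambda_i >= 0): OK
Complementary slackness (lambda_i * g_i(x) = 0 for all i): OK

Verdict: yes, KKT holds.

yes


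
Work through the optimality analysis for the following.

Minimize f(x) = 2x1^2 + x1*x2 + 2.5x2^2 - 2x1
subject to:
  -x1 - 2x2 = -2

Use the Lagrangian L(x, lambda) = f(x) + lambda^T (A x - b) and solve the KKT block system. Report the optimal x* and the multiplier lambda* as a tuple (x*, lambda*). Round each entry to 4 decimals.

Form the Lagrangian:
  L(x, lambda) = (1/2) x^T Q x + c^T x + lambda^T (A x - b)
Stationarity (grad_x L = 0): Q x + c + A^T lambda = 0.
Primal feasibility: A x = b.

This gives the KKT block system:
  [ Q   A^T ] [ x     ]   [-c ]
  [ A    0  ] [ lambda ] = [ b ]

Solving the linear system:
  x*      = (0.8235, 0.5882)
  lambda* = (1.8824)
  f(x*)   = 1.0588

x* = (0.8235, 0.5882), lambda* = (1.8824)


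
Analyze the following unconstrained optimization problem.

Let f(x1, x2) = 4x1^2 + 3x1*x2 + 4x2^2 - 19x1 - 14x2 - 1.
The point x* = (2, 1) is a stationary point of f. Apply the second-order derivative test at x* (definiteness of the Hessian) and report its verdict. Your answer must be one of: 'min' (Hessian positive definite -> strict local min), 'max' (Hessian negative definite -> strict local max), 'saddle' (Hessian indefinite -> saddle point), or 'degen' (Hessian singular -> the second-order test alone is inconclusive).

Compute the Hessian H = grad^2 f:
  H = [[8, 3], [3, 8]]
Verify stationarity: grad f(x*) = H x* + g = (0, 0).
Eigenvalues of H: 5, 11.
Both eigenvalues > 0, so H is positive definite -> x* is a strict local min.

min


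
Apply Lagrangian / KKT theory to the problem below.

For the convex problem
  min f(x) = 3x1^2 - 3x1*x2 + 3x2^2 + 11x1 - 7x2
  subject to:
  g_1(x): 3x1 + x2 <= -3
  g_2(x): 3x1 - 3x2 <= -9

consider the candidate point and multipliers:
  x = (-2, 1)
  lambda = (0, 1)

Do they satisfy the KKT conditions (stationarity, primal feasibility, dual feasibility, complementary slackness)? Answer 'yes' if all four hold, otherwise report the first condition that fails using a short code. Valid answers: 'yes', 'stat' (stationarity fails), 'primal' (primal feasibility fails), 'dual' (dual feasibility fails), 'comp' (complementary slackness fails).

Gradient of f: grad f(x) = Q x + c = (-4, 5)
Constraint values g_i(x) = a_i^T x - b_i:
  g_1((-2, 1)) = -2
  g_2((-2, 1)) = 0
Stationarity residual: grad f(x) + sum_i lambda_i a_i = (-1, 2)
  -> stationarity FAILS
Primal feasibility (all g_i <= 0): OK
Dual feasibility (all lambda_i >= 0): OK
Complementary slackness (lambda_i * g_i(x) = 0 for all i): OK

Verdict: the first failing condition is stationarity -> stat.

stat


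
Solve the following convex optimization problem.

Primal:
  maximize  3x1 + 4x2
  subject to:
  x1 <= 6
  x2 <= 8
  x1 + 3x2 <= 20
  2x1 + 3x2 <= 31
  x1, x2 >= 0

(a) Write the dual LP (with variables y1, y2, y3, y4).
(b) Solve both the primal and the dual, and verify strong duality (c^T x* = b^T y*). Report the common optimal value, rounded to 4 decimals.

The standard primal-dual pair for 'max c^T x s.t. A x <= b, x >= 0' is:
  Dual:  min b^T y  s.t.  A^T y >= c,  y >= 0.

So the dual LP is:
  minimize  6y1 + 8y2 + 20y3 + 31y4
  subject to:
    y1 + y3 + 2y4 >= 3
    y2 + 3y3 + 3y4 >= 4
    y1, y2, y3, y4 >= 0

Solving the primal: x* = (6, 4.6667).
  primal value c^T x* = 36.6667.
Solving the dual: y* = (1.6667, 0, 1.3333, 0).
  dual value b^T y* = 36.6667.
Strong duality: c^T x* = b^T y*. Confirmed.

36.6667


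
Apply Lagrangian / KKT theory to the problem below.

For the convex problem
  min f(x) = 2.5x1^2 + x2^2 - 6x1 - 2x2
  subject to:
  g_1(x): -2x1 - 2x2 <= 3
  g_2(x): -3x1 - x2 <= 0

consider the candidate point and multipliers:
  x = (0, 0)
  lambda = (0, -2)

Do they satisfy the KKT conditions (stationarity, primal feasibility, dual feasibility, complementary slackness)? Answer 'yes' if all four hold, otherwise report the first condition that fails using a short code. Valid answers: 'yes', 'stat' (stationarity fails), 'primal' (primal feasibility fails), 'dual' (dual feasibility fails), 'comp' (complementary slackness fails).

Gradient of f: grad f(x) = Q x + c = (-6, -2)
Constraint values g_i(x) = a_i^T x - b_i:
  g_1((0, 0)) = -3
  g_2((0, 0)) = 0
Stationarity residual: grad f(x) + sum_i lambda_i a_i = (0, 0)
  -> stationarity OK
Primal feasibility (all g_i <= 0): OK
Dual feasibility (all lambda_i >= 0): FAILS
Complementary slackness (lambda_i * g_i(x) = 0 for all i): OK

Verdict: the first failing condition is dual_feasibility -> dual.

dual


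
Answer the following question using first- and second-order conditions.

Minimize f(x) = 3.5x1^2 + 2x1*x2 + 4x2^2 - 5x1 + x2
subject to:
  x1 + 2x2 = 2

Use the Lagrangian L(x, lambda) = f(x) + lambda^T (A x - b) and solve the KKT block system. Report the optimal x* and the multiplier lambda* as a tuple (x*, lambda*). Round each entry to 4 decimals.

Form the Lagrangian:
  L(x, lambda) = (1/2) x^T Q x + c^T x + lambda^T (A x - b)
Stationarity (grad_x L = 0): Q x + c + A^T lambda = 0.
Primal feasibility: A x = b.

This gives the KKT block system:
  [ Q   A^T ] [ x     ]   [-c ]
  [ A    0  ] [ lambda ] = [ b ]

Solving the linear system:
  x*      = (1.0714, 0.4643)
  lambda* = (-3.4286)
  f(x*)   = 0.9821

x* = (1.0714, 0.4643), lambda* = (-3.4286)


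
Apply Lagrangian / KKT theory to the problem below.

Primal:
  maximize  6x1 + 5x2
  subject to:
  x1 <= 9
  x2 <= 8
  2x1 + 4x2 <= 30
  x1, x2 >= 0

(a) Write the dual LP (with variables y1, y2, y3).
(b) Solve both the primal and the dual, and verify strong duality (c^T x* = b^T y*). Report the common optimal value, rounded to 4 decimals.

The standard primal-dual pair for 'max c^T x s.t. A x <= b, x >= 0' is:
  Dual:  min b^T y  s.t.  A^T y >= c,  y >= 0.

So the dual LP is:
  minimize  9y1 + 8y2 + 30y3
  subject to:
    y1 + 2y3 >= 6
    y2 + 4y3 >= 5
    y1, y2, y3 >= 0

Solving the primal: x* = (9, 3).
  primal value c^T x* = 69.
Solving the dual: y* = (3.5, 0, 1.25).
  dual value b^T y* = 69.
Strong duality: c^T x* = b^T y*. Confirmed.

69


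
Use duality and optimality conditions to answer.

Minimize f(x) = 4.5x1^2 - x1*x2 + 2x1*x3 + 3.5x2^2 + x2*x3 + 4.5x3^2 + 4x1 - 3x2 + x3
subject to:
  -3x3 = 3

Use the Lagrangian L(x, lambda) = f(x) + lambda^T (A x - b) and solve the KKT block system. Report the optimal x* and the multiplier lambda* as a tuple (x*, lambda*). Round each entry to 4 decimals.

Form the Lagrangian:
  L(x, lambda) = (1/2) x^T Q x + c^T x + lambda^T (A x - b)
Stationarity (grad_x L = 0): Q x + c + A^T lambda = 0.
Primal feasibility: A x = b.

This gives the KKT block system:
  [ Q   A^T ] [ x     ]   [-c ]
  [ A    0  ] [ lambda ] = [ b ]

Solving the linear system:
  x*      = (-0.1613, 0.5484, -1)
  lambda* = (-2.5914)
  f(x*)   = 2.2419

x* = (-0.1613, 0.5484, -1), lambda* = (-2.5914)


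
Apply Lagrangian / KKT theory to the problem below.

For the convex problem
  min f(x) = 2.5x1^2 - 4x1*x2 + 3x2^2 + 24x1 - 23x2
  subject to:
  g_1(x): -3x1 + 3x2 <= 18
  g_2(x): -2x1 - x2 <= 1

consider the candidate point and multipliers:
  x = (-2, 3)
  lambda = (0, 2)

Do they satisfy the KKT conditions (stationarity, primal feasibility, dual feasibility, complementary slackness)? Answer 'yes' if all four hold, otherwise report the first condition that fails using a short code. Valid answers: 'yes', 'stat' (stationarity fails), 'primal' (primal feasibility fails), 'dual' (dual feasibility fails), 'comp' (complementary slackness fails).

Gradient of f: grad f(x) = Q x + c = (2, 3)
Constraint values g_i(x) = a_i^T x - b_i:
  g_1((-2, 3)) = -3
  g_2((-2, 3)) = 0
Stationarity residual: grad f(x) + sum_i lambda_i a_i = (-2, 1)
  -> stationarity FAILS
Primal feasibility (all g_i <= 0): OK
Dual feasibility (all lambda_i >= 0): OK
Complementary slackness (lambda_i * g_i(x) = 0 for all i): OK

Verdict: the first failing condition is stationarity -> stat.

stat


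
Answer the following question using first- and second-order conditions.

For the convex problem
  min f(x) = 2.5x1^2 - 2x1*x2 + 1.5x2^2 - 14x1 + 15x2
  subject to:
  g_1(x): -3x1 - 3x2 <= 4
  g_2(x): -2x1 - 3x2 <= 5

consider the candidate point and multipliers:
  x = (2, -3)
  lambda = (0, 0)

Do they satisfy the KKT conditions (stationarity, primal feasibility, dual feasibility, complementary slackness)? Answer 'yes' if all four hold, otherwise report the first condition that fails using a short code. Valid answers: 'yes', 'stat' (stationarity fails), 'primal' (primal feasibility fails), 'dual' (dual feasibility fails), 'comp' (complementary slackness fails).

Gradient of f: grad f(x) = Q x + c = (2, 2)
Constraint values g_i(x) = a_i^T x - b_i:
  g_1((2, -3)) = -1
  g_2((2, -3)) = 0
Stationarity residual: grad f(x) + sum_i lambda_i a_i = (2, 2)
  -> stationarity FAILS
Primal feasibility (all g_i <= 0): OK
Dual feasibility (all lambda_i >= 0): OK
Complementary slackness (lambda_i * g_i(x) = 0 for all i): OK

Verdict: the first failing condition is stationarity -> stat.

stat


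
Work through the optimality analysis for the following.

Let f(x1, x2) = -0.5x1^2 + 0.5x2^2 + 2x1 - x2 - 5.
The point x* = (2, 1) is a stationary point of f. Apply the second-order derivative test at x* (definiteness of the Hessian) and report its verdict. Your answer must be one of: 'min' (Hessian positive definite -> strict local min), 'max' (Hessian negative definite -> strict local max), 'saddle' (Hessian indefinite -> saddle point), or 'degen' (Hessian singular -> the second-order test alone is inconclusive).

Compute the Hessian H = grad^2 f:
  H = [[-1, 0], [0, 1]]
Verify stationarity: grad f(x*) = H x* + g = (0, 0).
Eigenvalues of H: -1, 1.
Eigenvalues have mixed signs, so H is indefinite -> x* is a saddle point.

saddle


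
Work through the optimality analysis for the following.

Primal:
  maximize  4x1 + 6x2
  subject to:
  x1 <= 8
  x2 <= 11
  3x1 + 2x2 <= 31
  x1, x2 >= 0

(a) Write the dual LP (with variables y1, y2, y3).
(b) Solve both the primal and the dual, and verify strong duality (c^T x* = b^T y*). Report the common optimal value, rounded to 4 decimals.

The standard primal-dual pair for 'max c^T x s.t. A x <= b, x >= 0' is:
  Dual:  min b^T y  s.t.  A^T y >= c,  y >= 0.

So the dual LP is:
  minimize  8y1 + 11y2 + 31y3
  subject to:
    y1 + 3y3 >= 4
    y2 + 2y3 >= 6
    y1, y2, y3 >= 0

Solving the primal: x* = (3, 11).
  primal value c^T x* = 78.
Solving the dual: y* = (0, 3.3333, 1.3333).
  dual value b^T y* = 78.
Strong duality: c^T x* = b^T y*. Confirmed.

78


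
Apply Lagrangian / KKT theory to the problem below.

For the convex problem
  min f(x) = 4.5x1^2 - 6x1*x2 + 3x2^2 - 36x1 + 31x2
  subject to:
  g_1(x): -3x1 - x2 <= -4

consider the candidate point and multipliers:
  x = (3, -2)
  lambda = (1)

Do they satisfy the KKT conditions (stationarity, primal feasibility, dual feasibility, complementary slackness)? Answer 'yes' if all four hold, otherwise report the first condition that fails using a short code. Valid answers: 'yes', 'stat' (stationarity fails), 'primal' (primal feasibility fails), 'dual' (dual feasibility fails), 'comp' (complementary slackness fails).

Gradient of f: grad f(x) = Q x + c = (3, 1)
Constraint values g_i(x) = a_i^T x - b_i:
  g_1((3, -2)) = -3
Stationarity residual: grad f(x) + sum_i lambda_i a_i = (0, 0)
  -> stationarity OK
Primal feasibility (all g_i <= 0): OK
Dual feasibility (all lambda_i >= 0): OK
Complementary slackness (lambda_i * g_i(x) = 0 for all i): FAILS

Verdict: the first failing condition is complementary_slackness -> comp.

comp


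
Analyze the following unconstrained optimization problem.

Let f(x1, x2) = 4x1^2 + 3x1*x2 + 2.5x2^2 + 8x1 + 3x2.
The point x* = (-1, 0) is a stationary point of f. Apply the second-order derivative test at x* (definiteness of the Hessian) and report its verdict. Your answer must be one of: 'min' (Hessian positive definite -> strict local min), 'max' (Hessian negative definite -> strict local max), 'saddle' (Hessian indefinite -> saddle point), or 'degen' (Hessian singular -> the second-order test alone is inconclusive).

Compute the Hessian H = grad^2 f:
  H = [[8, 3], [3, 5]]
Verify stationarity: grad f(x*) = H x* + g = (0, 0).
Eigenvalues of H: 3.1459, 9.8541.
Both eigenvalues > 0, so H is positive definite -> x* is a strict local min.

min


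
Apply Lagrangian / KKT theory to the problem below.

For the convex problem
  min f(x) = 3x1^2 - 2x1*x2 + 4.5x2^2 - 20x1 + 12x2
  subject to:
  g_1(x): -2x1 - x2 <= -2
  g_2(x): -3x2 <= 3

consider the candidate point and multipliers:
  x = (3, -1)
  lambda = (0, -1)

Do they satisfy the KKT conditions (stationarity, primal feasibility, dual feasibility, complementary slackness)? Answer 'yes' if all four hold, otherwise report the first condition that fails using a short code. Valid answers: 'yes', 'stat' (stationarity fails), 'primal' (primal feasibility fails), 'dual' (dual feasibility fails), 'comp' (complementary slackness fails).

Gradient of f: grad f(x) = Q x + c = (0, -3)
Constraint values g_i(x) = a_i^T x - b_i:
  g_1((3, -1)) = -3
  g_2((3, -1)) = 0
Stationarity residual: grad f(x) + sum_i lambda_i a_i = (0, 0)
  -> stationarity OK
Primal feasibility (all g_i <= 0): OK
Dual feasibility (all lambda_i >= 0): FAILS
Complementary slackness (lambda_i * g_i(x) = 0 for all i): OK

Verdict: the first failing condition is dual_feasibility -> dual.

dual


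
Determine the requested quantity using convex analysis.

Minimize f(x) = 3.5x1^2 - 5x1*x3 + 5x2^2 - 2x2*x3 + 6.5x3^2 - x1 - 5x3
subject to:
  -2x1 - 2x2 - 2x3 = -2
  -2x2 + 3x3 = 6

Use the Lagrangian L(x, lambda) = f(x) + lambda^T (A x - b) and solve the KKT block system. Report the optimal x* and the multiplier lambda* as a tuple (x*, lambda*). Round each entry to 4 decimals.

Form the Lagrangian:
  L(x, lambda) = (1/2) x^T Q x + c^T x + lambda^T (A x - b)
Stationarity (grad_x L = 0): Q x + c + A^T lambda = 0.
Primal feasibility: A x = b.

This gives the KKT block system:
  [ Q   A^T ] [ x     ]   [-c ]
  [ A    0  ] [ lambda ] = [ b ]

Solving the linear system:
  x*      = (0.6539, -0.9924, 1.3384)
  lambda* = (-1.5573, -4.743)
  f(x*)   = 8.9987

x* = (0.6539, -0.9924, 1.3384), lambda* = (-1.5573, -4.743)


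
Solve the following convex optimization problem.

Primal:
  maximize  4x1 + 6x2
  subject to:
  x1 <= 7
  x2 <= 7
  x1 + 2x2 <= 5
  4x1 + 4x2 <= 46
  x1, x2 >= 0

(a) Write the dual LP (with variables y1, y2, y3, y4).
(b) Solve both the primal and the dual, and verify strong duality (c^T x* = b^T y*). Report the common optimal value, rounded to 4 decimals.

The standard primal-dual pair for 'max c^T x s.t. A x <= b, x >= 0' is:
  Dual:  min b^T y  s.t.  A^T y >= c,  y >= 0.

So the dual LP is:
  minimize  7y1 + 7y2 + 5y3 + 46y4
  subject to:
    y1 + y3 + 4y4 >= 4
    y2 + 2y3 + 4y4 >= 6
    y1, y2, y3, y4 >= 0

Solving the primal: x* = (5, 0).
  primal value c^T x* = 20.
Solving the dual: y* = (0, 0, 4, 0).
  dual value b^T y* = 20.
Strong duality: c^T x* = b^T y*. Confirmed.

20


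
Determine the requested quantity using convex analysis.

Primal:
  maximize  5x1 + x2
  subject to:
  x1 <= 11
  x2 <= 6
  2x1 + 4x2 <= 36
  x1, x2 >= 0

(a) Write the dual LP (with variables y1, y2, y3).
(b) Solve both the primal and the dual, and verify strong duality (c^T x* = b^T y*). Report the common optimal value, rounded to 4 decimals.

The standard primal-dual pair for 'max c^T x s.t. A x <= b, x >= 0' is:
  Dual:  min b^T y  s.t.  A^T y >= c,  y >= 0.

So the dual LP is:
  minimize  11y1 + 6y2 + 36y3
  subject to:
    y1 + 2y3 >= 5
    y2 + 4y3 >= 1
    y1, y2, y3 >= 0

Solving the primal: x* = (11, 3.5).
  primal value c^T x* = 58.5.
Solving the dual: y* = (4.5, 0, 0.25).
  dual value b^T y* = 58.5.
Strong duality: c^T x* = b^T y*. Confirmed.

58.5


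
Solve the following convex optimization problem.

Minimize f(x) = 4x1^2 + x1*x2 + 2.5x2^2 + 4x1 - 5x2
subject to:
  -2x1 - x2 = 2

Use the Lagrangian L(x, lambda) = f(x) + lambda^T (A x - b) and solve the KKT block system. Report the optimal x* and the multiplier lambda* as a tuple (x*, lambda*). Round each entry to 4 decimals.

Form the Lagrangian:
  L(x, lambda) = (1/2) x^T Q x + c^T x + lambda^T (A x - b)
Stationarity (grad_x L = 0): Q x + c + A^T lambda = 0.
Primal feasibility: A x = b.

This gives the KKT block system:
  [ Q   A^T ] [ x     ]   [-c ]
  [ A    0  ] [ lambda ] = [ b ]

Solving the linear system:
  x*      = (-1.3333, 0.6667)
  lambda* = (-3)
  f(x*)   = -1.3333

x* = (-1.3333, 0.6667), lambda* = (-3)


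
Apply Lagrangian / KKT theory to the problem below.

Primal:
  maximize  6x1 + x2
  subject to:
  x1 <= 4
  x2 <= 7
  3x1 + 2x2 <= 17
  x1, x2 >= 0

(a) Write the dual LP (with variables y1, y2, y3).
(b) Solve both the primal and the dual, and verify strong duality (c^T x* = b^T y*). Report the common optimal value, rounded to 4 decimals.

The standard primal-dual pair for 'max c^T x s.t. A x <= b, x >= 0' is:
  Dual:  min b^T y  s.t.  A^T y >= c,  y >= 0.

So the dual LP is:
  minimize  4y1 + 7y2 + 17y3
  subject to:
    y1 + 3y3 >= 6
    y2 + 2y3 >= 1
    y1, y2, y3 >= 0

Solving the primal: x* = (4, 2.5).
  primal value c^T x* = 26.5.
Solving the dual: y* = (4.5, 0, 0.5).
  dual value b^T y* = 26.5.
Strong duality: c^T x* = b^T y*. Confirmed.

26.5


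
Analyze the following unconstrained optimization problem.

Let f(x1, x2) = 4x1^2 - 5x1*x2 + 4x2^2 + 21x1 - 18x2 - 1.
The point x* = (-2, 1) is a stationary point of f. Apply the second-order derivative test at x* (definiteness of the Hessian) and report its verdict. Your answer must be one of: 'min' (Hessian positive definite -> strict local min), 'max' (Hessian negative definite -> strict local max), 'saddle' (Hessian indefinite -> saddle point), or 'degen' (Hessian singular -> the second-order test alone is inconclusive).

Compute the Hessian H = grad^2 f:
  H = [[8, -5], [-5, 8]]
Verify stationarity: grad f(x*) = H x* + g = (0, 0).
Eigenvalues of H: 3, 13.
Both eigenvalues > 0, so H is positive definite -> x* is a strict local min.

min


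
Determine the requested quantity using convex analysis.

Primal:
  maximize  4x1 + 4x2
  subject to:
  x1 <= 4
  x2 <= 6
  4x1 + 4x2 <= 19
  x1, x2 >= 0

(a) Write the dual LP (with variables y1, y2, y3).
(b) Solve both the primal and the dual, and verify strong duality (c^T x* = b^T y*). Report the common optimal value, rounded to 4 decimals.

The standard primal-dual pair for 'max c^T x s.t. A x <= b, x >= 0' is:
  Dual:  min b^T y  s.t.  A^T y >= c,  y >= 0.

So the dual LP is:
  minimize  4y1 + 6y2 + 19y3
  subject to:
    y1 + 4y3 >= 4
    y2 + 4y3 >= 4
    y1, y2, y3 >= 0

Solving the primal: x* = (0, 4.75).
  primal value c^T x* = 19.
Solving the dual: y* = (0, 0, 1).
  dual value b^T y* = 19.
Strong duality: c^T x* = b^T y*. Confirmed.

19


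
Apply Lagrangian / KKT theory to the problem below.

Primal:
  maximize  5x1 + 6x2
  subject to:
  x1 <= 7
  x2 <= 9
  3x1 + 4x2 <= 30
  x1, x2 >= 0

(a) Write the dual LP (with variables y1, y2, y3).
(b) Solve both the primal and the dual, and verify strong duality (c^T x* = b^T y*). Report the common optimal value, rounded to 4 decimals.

The standard primal-dual pair for 'max c^T x s.t. A x <= b, x >= 0' is:
  Dual:  min b^T y  s.t.  A^T y >= c,  y >= 0.

So the dual LP is:
  minimize  7y1 + 9y2 + 30y3
  subject to:
    y1 + 3y3 >= 5
    y2 + 4y3 >= 6
    y1, y2, y3 >= 0

Solving the primal: x* = (7, 2.25).
  primal value c^T x* = 48.5.
Solving the dual: y* = (0.5, 0, 1.5).
  dual value b^T y* = 48.5.
Strong duality: c^T x* = b^T y*. Confirmed.

48.5


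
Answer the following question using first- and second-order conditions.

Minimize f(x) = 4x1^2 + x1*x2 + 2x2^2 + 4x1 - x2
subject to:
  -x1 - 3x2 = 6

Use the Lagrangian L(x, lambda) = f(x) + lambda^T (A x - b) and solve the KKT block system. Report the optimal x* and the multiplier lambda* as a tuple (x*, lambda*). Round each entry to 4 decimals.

Form the Lagrangian:
  L(x, lambda) = (1/2) x^T Q x + c^T x + lambda^T (A x - b)
Stationarity (grad_x L = 0): Q x + c + A^T lambda = 0.
Primal feasibility: A x = b.

This gives the KKT block system:
  [ Q   A^T ] [ x     ]   [-c ]
  [ A    0  ] [ lambda ] = [ b ]

Solving the linear system:
  x*      = (-0.6429, -1.7857)
  lambda* = (-2.9286)
  f(x*)   = 8.3929

x* = (-0.6429, -1.7857), lambda* = (-2.9286)


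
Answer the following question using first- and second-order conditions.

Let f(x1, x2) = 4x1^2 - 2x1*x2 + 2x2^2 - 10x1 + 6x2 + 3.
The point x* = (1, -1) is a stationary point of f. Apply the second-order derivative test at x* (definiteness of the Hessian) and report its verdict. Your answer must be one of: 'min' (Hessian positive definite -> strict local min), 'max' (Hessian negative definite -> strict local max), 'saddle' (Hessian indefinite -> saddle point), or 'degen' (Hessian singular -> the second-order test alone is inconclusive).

Compute the Hessian H = grad^2 f:
  H = [[8, -2], [-2, 4]]
Verify stationarity: grad f(x*) = H x* + g = (0, 0).
Eigenvalues of H: 3.1716, 8.8284.
Both eigenvalues > 0, so H is positive definite -> x* is a strict local min.

min


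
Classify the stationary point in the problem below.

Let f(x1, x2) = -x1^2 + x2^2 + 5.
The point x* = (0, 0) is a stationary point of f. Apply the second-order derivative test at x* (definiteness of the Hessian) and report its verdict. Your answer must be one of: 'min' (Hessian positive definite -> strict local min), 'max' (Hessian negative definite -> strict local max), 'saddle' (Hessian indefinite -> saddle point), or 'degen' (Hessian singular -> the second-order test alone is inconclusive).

Compute the Hessian H = grad^2 f:
  H = [[-2, 0], [0, 2]]
Verify stationarity: grad f(x*) = H x* + g = (0, 0).
Eigenvalues of H: -2, 2.
Eigenvalues have mixed signs, so H is indefinite -> x* is a saddle point.

saddle


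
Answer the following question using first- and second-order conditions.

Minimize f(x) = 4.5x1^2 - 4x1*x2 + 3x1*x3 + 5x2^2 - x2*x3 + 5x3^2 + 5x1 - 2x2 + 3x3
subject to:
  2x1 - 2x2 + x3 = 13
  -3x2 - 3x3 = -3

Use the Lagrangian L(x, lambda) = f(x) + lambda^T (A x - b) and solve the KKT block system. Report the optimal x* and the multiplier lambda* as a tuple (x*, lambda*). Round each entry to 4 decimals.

Form the Lagrangian:
  L(x, lambda) = (1/2) x^T Q x + c^T x + lambda^T (A x - b)
Stationarity (grad_x L = 0): Q x + c + A^T lambda = 0.
Primal feasibility: A x = b.

This gives the KKT block system:
  [ Q   A^T ] [ x     ]   [-c ]
  [ A    0  ] [ lambda ] = [ b ]

Solving the linear system:
  x*      = (3.5294, -1.6471, 2.6471)
  lambda* = (-25.6471, 5.3529)
  f(x*)   = 189.1765

x* = (3.5294, -1.6471, 2.6471), lambda* = (-25.6471, 5.3529)
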